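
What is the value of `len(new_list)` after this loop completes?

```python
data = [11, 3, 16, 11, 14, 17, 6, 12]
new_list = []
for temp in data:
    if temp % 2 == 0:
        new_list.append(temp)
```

Count even numbers in [11, 3, 16, 11, 14, 17, 6, 12]
`new_list` takes the values: [] → [16] → [16, 14] → [16, 14, 6] → [16, 14, 6, 12]
So `len(new_list)` = 4

Answer: 4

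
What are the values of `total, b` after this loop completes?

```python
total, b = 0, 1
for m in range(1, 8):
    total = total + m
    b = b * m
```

Sum and factorial of 1 to 7
`total, b` takes the values: (0, 1) → (1, 1) → (3, 1) → (3, 2) → (6, 2) → (6, 6) → (10, 6) → (10, 24) → (15, 24) → (15, 120) → (21, 120) → (21, 720) → (28, 720) → (28, 5040)

Answer: 28, 5040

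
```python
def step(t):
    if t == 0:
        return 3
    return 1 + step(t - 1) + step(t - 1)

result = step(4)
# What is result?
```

step(t) = 1 + 2·step(t-1), step(0)=3. Closed form: (3+1)·2^4 - 1 = 63.

Answer: 63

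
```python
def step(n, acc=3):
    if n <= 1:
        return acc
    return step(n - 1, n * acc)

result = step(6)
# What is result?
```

Accumulator trace (n, acc): (6, 3) -> (5, 18) -> (4, 90) -> (3, 360) -> (2, 1080) -> (1, 2160) -> return 2160

Answer: 2160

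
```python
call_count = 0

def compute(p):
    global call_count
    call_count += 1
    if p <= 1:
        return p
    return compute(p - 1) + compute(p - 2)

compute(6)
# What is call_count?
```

Calls(p) = 1 + Calls(p-1) + Calls(p-2); Calls(0)=Calls(1)=1. For p=6 this gives 25.

Answer: 25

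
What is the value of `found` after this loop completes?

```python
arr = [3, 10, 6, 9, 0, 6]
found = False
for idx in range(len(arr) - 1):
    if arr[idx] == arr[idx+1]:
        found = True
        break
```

Check consecutive duplicates in [3, 10, 6, 9, 0, 6]
`found` takes the values: False

Answer: False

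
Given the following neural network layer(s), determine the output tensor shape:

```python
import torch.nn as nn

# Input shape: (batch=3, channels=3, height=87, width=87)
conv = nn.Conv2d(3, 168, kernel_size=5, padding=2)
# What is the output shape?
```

Input: (3, 3, 87, 87) -> Output: (3, 168, 87, 87)

Answer: (3, 168, 87, 87)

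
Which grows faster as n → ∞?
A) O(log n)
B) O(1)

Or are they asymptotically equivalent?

O(log n) vs O(1): Higher order terms dominate.

Answer: A) O(log n) grows faster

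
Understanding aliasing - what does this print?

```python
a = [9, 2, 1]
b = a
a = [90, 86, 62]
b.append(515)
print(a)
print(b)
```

Key concept: rebinding vs mutation: a is rebound to a new list, b still points at the original.
Step by step:
`a = [9, 2, 1]` → a = [9, 2, 1]
`b = a` → b = [9, 2, 1] (same object as a)
`a = [90, 86, 62]` → a = [90, 86, 62]
`b.append(515)` → b = [9, 2, 1, 515]
`print(a)` → prints [90, 86, 62]
`print(b)` → prints [9, 2, 1, 515]

Answer:
[90, 86, 62]
[9, 2, 1, 515]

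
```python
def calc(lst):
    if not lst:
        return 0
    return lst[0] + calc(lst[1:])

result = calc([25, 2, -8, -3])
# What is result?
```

25 + 2 + (-8) + (-3) + 0 = 16

Answer: 16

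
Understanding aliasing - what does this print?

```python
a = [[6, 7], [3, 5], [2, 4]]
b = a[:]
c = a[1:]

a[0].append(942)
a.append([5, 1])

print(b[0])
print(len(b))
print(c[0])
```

Key concept: slice with nested mutation.
Step by step:
`a = [[6, 7], [3, 5], [2, 4]]` → a = [[6, 7], [3, 5], [2, 4]]
`b = a[:]` → b = [[6, 7], [3, 5], [2, 4]]
`c = a[1:]` → c = [[3, 5], [2, 4]]
`a[0].append(942)` → a = [[6, 7, 942], [3, 5], [2, 4]]; b = [[6, 7, 942], [3, 5], [2, 4]]
`a.append([5, 1])` → a = [[6, 7, 942], [3, 5], [2, 4], [5, 1]]
`print(b[0])` → prints [6, 7, 942]
`print(len(b))` → prints 3
`print(c[0])` → prints [3, 5]

Answer:
[6, 7, 942]
3
[3, 5]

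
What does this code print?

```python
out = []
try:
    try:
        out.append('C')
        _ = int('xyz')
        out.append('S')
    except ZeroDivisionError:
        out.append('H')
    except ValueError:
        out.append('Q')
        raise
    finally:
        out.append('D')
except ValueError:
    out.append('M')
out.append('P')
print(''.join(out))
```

Execution trace: 'C' (inner try body) → 'Q' (inner except ValueError) → 'D' (inner finally) → 'M' (outer except ValueError) → 'P' (after the try/except). Output: CQDMP

Answer: CQDMP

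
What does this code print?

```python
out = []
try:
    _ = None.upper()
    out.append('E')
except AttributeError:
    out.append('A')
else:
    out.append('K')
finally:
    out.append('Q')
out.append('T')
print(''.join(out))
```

Execution trace: 'A' (except AttributeError) → 'Q' (finally) → 'T' (after the try/except). Output: AQT

Answer: AQT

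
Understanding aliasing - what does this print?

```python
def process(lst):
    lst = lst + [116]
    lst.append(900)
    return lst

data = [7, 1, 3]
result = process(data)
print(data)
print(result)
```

Key concept: rebinding parameter vs mutation.
Step by step:
`data = [7, 1, 3]` → data = [7, 1, 3]
`result = process(data)` → result = [7, 1, 3, 116, 900]
`print(data)` → prints [7, 1, 3]
`print(result)` → prints [7, 1, 3, 116, 900]

Answer:
[7, 1, 3]
[7, 1, 3, 116, 900]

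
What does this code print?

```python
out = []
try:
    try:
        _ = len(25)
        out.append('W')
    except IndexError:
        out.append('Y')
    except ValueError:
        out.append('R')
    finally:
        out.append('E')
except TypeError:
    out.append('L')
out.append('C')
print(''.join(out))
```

Execution trace: 'E' (finally) → 'L' (outer except TypeError) → 'C' (after the try/except). Output: ELC

Answer: ELC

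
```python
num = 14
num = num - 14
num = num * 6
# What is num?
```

Trace:
`num = 14` → num = 14
`num = num - 14` → num = 0
`num = num * 6` → num = 0
So num = 0

Answer: 0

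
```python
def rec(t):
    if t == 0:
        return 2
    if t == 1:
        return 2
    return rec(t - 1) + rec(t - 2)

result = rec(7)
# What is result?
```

Build up from base cases: rec(0)=2, rec(1)=2, rec(2)=4, rec(3)=6, rec(4)=10, rec(5)=16, rec(6)=26, ..., rec(7)=42

Answer: 42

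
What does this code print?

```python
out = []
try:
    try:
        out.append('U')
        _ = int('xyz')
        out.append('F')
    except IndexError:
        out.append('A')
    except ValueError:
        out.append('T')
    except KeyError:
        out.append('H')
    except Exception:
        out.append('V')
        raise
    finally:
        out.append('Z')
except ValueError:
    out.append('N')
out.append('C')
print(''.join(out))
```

Execution trace: 'U' (inner try body) → 'T' (inner except ValueError) → 'Z' (inner finally) → 'C' (after the try/except). Output: UTZC

Answer: UTZC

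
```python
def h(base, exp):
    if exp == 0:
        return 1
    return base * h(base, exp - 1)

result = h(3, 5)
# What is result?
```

h(3, 5) = 3 * 3 * 3 * 3 * 3 = 243

Answer: 243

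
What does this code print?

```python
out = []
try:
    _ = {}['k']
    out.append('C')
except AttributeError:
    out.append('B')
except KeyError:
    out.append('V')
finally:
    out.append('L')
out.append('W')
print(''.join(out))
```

Execution trace: 'V' (except KeyError) → 'L' (finally) → 'W' (after the try/except). Output: VLW

Answer: VLW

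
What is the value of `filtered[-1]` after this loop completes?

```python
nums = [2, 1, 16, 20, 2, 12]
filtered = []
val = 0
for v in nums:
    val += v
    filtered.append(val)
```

Cumulative sum ends at 53
`filtered` takes the values: [] → [2] → [2, 3] → [2, 3, 19] → [2, 3, 19, 39] → [2, 3, 19, 39, 41] → [2, 3, 19, 39, 41, 53]
So `filtered[-1]` = 53

Answer: 53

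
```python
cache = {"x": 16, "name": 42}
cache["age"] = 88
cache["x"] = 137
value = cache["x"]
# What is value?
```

Trace:
`cache = {"x": 16, "name": 42}` → cache = {'x': 16, 'name': 42}
`cache["age"] = 88` → cache = {'x': 16, 'name': 42, 'age': 88}
`cache["x"] = 137` → cache = {'x': 137, 'name': 42, 'age': 88}
`value = cache["x"]` → value = 137
So value = 137

Answer: 137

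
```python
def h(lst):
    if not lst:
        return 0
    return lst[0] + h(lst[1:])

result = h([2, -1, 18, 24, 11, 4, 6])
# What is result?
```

2 + (-1) + 18 + 24 + 11 + 4 + 6 + 0 = 64

Answer: 64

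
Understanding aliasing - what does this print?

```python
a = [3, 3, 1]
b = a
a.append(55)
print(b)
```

Key concept: basic list aliasing.
Step by step:
`a = [3, 3, 1]` → a = [3, 3, 1]
`b = a` → b = [3, 3, 1] (same object as a)
`a.append(55)` → a = [3, 3, 1, 55] (same object as b); b = [3, 3, 1, 55] (same object as a)
`print(b)` → prints [3, 3, 1, 55]

Answer: [3, 3, 1, 55]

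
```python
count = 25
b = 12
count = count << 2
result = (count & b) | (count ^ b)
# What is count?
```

Trace:
`count = 25` → count = 25
`b = 12` → b = 12
`count = count << 2` → count = 100
`result = (count & b) | (count ^ b)` → result = 108
So count = 100

Answer: 100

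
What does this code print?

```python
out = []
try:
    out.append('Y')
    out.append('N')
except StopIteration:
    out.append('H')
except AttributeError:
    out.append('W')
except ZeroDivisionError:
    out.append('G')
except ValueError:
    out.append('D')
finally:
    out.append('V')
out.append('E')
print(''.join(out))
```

Execution trace: 'Y' (try body) → 'N' (try body, no exception) → 'V' (finally) → 'E' (after the try/except). Output: YNVE

Answer: YNVE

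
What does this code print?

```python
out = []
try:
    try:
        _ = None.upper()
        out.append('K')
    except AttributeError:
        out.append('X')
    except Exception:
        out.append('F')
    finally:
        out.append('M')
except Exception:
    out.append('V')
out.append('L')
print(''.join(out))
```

Execution trace: 'X' (inner except AttributeError) → 'M' (inner finally) → 'L' (after the try/except). Output: XML

Answer: XML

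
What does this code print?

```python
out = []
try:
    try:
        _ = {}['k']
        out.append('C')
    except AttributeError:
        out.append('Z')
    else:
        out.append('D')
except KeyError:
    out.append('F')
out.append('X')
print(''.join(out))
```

Execution trace: 'F' (outer except KeyError) → 'X' (after the try/except). Output: FX

Answer: FX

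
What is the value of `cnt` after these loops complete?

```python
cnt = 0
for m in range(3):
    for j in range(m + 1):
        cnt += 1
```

Triangle: 1 + 2 + ... + 3
`cnt` takes the values: 0 → 1 → 2 → 3 → 4 → 5 → 6

Answer: 6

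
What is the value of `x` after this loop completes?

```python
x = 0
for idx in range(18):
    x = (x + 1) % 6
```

Increment mod 6, 18 times = 0
`x` takes the values: 0 → 1 → 2 → 3 → 4 → 5 → 0 → 1 → 2 → 3 → 4 → 5 → 0 → 1 → 2 → 3 → 4 → 5 → 0

Answer: 0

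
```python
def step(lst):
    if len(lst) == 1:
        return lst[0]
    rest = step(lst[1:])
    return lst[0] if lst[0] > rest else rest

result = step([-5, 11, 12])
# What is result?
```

Recursive max over [-5, 11, 12] = 12

Answer: 12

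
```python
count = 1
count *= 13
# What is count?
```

Trace:
`count = 1` → count = 1
`count *= 13` → count = 13
So count = 13

Answer: 13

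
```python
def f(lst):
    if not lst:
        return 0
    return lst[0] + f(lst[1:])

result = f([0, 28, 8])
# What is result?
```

0 + 28 + 8 + 0 = 36

Answer: 36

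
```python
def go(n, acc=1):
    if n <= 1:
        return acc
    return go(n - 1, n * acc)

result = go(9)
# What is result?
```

Accumulator trace (n, acc): (9, 1) -> (8, 9) -> (7, 72) -> (6, 504) -> (5, 3024) -> (4, 15120) -> (3, 60480) -> (2, 181440) -> (1, 362880) -> return 362880

Answer: 362880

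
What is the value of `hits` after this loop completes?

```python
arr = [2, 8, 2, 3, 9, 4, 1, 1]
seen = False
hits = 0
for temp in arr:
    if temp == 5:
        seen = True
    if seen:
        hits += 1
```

Count elements after first 5 in [2, 8, 2, 3, 9, 4, 1, 1]
`hits` takes the values: 0

Answer: 0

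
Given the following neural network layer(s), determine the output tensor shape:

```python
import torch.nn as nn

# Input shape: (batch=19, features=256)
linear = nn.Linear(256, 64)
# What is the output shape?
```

Input: (19, 256) -> Output: (19, 64)

Answer: (19, 64)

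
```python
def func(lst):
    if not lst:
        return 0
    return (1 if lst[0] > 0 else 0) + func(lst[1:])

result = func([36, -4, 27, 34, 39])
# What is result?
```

Count of positive elements in [36, -4, 27, 34, 39] = 4

Answer: 4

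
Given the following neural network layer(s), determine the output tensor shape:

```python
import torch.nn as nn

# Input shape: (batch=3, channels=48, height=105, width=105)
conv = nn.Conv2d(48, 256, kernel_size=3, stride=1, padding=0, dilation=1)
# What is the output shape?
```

Input: (3, 48, 105, 105) -> Output: (3, 256, 103, 103)

Answer: (3, 256, 103, 103)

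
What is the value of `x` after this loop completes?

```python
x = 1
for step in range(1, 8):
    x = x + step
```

Start at 1, add 1 through 7
`x` takes the values: 1 → 2 → 4 → 7 → 11 → 16 → 22 → 29

Answer: 29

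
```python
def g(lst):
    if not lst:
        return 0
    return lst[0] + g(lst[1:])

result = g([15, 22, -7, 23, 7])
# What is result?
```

15 + 22 + (-7) + 23 + 7 + 0 = 60

Answer: 60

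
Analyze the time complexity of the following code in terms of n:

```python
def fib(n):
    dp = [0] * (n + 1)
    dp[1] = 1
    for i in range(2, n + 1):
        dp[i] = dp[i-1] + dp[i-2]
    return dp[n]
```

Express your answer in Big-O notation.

This is Dynamic programming Fibonacci. Time complexity: O(n).

Answer: O(n)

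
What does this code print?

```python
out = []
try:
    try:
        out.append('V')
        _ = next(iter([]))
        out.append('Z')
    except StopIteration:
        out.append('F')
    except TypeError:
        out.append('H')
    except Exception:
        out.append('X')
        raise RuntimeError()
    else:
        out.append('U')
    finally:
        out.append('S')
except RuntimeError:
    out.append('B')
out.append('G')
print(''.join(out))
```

Execution trace: 'V' (try body) → 'F' (except StopIteration) → 'S' (finally) → 'G' (after the try/except). Output: VFSG

Answer: VFSG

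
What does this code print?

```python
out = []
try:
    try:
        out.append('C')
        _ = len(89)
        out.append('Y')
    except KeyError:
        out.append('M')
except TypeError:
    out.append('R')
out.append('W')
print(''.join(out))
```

Execution trace: 'C' (inner try body) → 'R' (outer except TypeError) → 'W' (after the try/except). Output: CRW

Answer: CRW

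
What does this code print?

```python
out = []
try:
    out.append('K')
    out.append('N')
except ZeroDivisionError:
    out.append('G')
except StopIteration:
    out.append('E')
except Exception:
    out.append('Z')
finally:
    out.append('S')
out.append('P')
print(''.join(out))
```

Execution trace: 'K' (try body) → 'N' (try body, no exception) → 'S' (finally) → 'P' (after the try/except). Output: KNSP

Answer: KNSP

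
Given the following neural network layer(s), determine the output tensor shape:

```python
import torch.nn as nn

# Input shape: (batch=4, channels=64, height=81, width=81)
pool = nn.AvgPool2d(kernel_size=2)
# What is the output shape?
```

Input: (4, 64, 81, 81) -> Output: (4, 64, 40, 40)

Answer: (4, 64, 40, 40)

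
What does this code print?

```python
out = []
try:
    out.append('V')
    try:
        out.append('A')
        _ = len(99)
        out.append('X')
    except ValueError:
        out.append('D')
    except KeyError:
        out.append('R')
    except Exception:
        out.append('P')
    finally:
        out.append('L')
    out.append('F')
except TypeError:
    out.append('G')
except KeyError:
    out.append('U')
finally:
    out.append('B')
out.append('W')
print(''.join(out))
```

Execution trace: 'V' (try body) → 'A' (inner try body) → 'P' (inner except Exception) → 'L' (inner finally) → 'F' (try body, no exception) → 'B' (finally) → 'W' (after the try/except). Output: VAPLFBW

Answer: VAPLFBW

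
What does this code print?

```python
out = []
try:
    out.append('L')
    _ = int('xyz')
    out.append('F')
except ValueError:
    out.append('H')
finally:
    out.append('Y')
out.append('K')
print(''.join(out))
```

Execution trace: 'L' (try body) → 'H' (except ValueError) → 'Y' (finally) → 'K' (after the try/except). Output: LHYK

Answer: LHYK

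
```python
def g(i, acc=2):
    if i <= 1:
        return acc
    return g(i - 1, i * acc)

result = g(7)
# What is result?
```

Accumulator trace (n, acc): (7, 2) -> (6, 14) -> (5, 84) -> (4, 420) -> (3, 1680) -> (2, 5040) -> (1, 10080) -> return 10080

Answer: 10080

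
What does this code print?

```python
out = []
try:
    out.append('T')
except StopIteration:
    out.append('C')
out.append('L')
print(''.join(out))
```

Execution trace: 'T' (try body, no exception) → 'L' (after the try/except). Output: TL

Answer: TL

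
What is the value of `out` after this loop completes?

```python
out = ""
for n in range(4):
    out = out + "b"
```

Repeat 'b' 4 times
`out` takes the values: "" → "b" → "bb" → "bbb" → "bbbb"

Answer: "bbbb"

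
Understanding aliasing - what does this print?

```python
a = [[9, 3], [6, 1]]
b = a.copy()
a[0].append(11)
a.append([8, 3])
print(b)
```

Key concept: shallow copy with nested lists.
Step by step:
`a = [[9, 3], [6, 1]]` → a = [[9, 3], [6, 1]]
`b = a.copy()` → b = [[9, 3], [6, 1]]
`a[0].append(11)` → a = [[9, 3, 11], [6, 1]]; b = [[9, 3, 11], [6, 1]]
`a.append([8, 3])` → a = [[9, 3, 11], [6, 1], [8, 3]]
`print(b)` → prints [[9, 3, 11], [6, 1]]

Answer: [[9, 3, 11], [6, 1]]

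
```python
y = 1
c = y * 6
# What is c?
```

Trace:
`y = 1` → y = 1
`c = y * 6` → c = 6
So c = 6

Answer: 6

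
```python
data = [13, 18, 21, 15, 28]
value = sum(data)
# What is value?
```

Trace:
`data = [13, 18, 21, 15, 28]` → data = [13, 18, 21, 15, 28]
`value = sum(data)` → value = 95
So value = 95

Answer: 95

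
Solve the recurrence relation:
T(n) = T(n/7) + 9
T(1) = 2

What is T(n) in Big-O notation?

Each step divides n by 7 and adds 9. After log_7(n) steps we reach T(1)=2. So T(n) = 9·log_7(n) + 2 = O(log n).

Answer: O(log n)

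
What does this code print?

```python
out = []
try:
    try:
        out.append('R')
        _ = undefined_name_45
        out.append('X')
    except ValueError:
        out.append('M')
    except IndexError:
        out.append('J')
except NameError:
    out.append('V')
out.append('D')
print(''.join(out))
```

Execution trace: 'R' (inner try body) → 'V' (outer except NameError) → 'D' (after the try/except). Output: RVD

Answer: RVD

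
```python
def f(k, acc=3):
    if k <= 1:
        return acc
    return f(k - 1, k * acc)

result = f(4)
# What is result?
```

Accumulator trace (n, acc): (4, 3) -> (3, 12) -> (2, 36) -> (1, 72) -> return 72

Answer: 72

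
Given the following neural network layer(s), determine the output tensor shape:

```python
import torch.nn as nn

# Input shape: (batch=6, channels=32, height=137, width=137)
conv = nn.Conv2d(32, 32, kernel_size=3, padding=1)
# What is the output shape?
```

Input: (6, 32, 137, 137) -> Output: (6, 32, 137, 137)

Answer: (6, 32, 137, 137)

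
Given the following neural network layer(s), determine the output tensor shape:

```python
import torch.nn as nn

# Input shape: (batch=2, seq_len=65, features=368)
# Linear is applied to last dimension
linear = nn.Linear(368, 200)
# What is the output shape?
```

Input: (2, 65, 368) -> Output: (2, 65, 200)

Answer: (2, 65, 200)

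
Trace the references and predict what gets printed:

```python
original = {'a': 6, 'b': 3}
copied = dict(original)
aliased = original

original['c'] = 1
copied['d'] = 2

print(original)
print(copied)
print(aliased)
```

Key concept: dict() creates copy, assignment creates alias.
Step by step:
`original = {'a': 6, 'b': 3}` → original = {'a': 6, 'b': 3}
`copied = dict(original)` → copied = {'a': 6, 'b': 3}
`aliased = original` → aliased = {'a': 6, 'b': 3} (same object as original)
`original['c'] = 1` → original = {'a': 6, 'b': 3, 'c': 1} (same object as aliased); aliased = {'a': 6, 'b': 3, 'c': 1} (same object as original)
`copied['d'] = 2` → copied = {'a': 6, 'b': 3, 'd': 2}
`print(original)` → prints {'a': 6, 'b': 3, 'c': 1}
`print(copied)` → prints {'a': 6, 'b': 3, 'd': 2}
`print(aliased)` → prints {'a': 6, 'b': 3, 'c': 1}

Answer:
{'a': 6, 'b': 3, 'c': 1}
{'a': 6, 'b': 3, 'd': 2}
{'a': 6, 'b': 3, 'c': 1}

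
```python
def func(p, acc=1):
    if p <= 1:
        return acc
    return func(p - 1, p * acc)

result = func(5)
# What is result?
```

Accumulator trace (n, acc): (5, 1) -> (4, 5) -> (3, 20) -> (2, 60) -> (1, 120) -> return 120

Answer: 120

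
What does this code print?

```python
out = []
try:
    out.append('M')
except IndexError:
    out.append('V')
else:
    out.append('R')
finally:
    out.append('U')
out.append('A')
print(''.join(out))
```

Execution trace: 'M' (try body, no exception) → 'R' (else) → 'U' (finally) → 'A' (after the try/except). Output: MRUA

Answer: MRUA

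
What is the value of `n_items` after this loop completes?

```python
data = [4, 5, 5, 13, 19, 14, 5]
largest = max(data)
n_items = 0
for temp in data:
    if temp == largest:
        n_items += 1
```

Count of max value 19 in [4, 5, 5, 13, 19, 14, 5]
`n_items` takes the values: 0 → 1

Answer: 1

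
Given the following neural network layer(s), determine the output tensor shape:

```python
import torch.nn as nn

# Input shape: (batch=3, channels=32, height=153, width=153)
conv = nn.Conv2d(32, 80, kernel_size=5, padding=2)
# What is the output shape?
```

Input: (3, 32, 153, 153) -> Output: (3, 80, 153, 153)

Answer: (3, 80, 153, 153)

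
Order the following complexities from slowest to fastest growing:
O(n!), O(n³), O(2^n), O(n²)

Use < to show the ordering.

Ordered by growth rate: O(n²) < O(n³) < O(2^n) < O(n!)

Answer: O(n²) < O(n³) < O(2^n) < O(n!)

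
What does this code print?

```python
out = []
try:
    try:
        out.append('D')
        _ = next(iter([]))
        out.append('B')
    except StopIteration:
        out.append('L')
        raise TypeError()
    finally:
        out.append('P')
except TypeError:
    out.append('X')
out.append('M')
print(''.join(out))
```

Execution trace: 'D' (inner try body) → 'L' (inner except StopIteration) → 'P' (inner finally) → 'X' (outer except TypeError) → 'M' (after the try/except). Output: DLPXM

Answer: DLPXM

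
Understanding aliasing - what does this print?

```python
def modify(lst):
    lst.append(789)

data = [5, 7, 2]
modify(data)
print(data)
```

Key concept: function modifies passed list.
Step by step:
`data = [5, 7, 2]` → data = [5, 7, 2]
`modify(data)` → data = [5, 7, 2, 789]
`print(data)` → prints [5, 7, 2, 789]

Answer: [5, 7, 2, 789]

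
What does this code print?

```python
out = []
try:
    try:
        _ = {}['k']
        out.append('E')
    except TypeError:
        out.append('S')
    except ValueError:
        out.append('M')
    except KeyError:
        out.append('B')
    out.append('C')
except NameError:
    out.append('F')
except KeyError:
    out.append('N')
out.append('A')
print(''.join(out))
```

Execution trace: 'B' (inner except KeyError) → 'C' (try body, no exception) → 'A' (after the try/except). Output: BCA

Answer: BCA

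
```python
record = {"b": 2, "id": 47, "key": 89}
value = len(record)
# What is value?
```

Trace:
`record = {"b": 2, "id": 47, "key": 89}` → record = {'b': 2, 'id': 47, 'key': 89}
`value = len(record)` → value = 3
So value = 3

Answer: 3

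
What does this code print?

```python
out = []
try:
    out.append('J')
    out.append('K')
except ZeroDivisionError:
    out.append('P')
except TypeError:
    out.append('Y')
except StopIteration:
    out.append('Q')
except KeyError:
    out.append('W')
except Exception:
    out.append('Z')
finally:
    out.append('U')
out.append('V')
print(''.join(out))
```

Execution trace: 'J' (try body) → 'K' (try body, no exception) → 'U' (finally) → 'V' (after the try/except). Output: JKUV

Answer: JKUV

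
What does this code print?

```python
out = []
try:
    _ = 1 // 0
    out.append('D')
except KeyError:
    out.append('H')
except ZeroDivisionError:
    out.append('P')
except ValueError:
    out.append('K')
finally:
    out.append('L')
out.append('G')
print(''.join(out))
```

Execution trace: 'P' (except ZeroDivisionError) → 'L' (finally) → 'G' (after the try/except). Output: PLG

Answer: PLG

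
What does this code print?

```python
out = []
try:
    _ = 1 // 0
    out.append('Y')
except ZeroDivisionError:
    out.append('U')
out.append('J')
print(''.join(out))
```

Execution trace: 'U' (except ZeroDivisionError) → 'J' (after the try/except). Output: UJ

Answer: UJ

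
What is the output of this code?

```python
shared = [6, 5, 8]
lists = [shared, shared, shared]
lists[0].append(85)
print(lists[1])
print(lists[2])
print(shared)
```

Key concept: list of same reference.
Step by step:
`shared = [6, 5, 8]` → shared = [6, 5, 8]
`lists = [shared, shared, shared]` → lists = [[6, 5, 8], [6, 5, 8], [6, 5, 8]]
`lists[0].append(85)` → shared = [6, 5, 8, 85]; lists = [[6, 5, 8, 85], [6, 5, 8, 85], [6, 5, 8, 85]]
`print(lists[1])` → prints [6, 5, 8, 85]
`print(lists[2])` → prints [6, 5, 8, 85]
`print(shared)` → prints [6, 5, 8, 85]

Answer:
[6, 5, 8, 85]
[6, 5, 8, 85]
[6, 5, 8, 85]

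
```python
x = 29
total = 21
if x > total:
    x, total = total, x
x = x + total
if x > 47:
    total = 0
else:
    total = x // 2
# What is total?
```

Trace:
`x = 29` → x = 29
`total = 21` → total = 21
`if x > total: ...` → x > total is True → x = 21; total = 29
`x = x + total` → x = 50
`if x > 47: ...` → x > 47 is True → total = 0
So total = 0

Answer: 0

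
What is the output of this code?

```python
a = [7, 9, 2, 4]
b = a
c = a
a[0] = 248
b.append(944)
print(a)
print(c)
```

Key concept: multiple aliases.
Step by step:
`a = [7, 9, 2, 4]` → a = [7, 9, 2, 4]
`b = a` → b = [7, 9, 2, 4] (same object as a)
`c = a` → c = [7, 9, 2, 4] (same object as a, b)
`a[0] = 248` → a = [248, 9, 2, 4] (same object as b, c); b = [248, 9, 2, 4] (same object as a, c); c = [248, 9, 2, 4] (same object as a, b)
`b.append(944)` → a = [248, 9, 2, 4, 944] (same object as b, c); b = [248, 9, 2, 4, 944] (same object as a, c); c = [248, 9, 2, 4, 944] (same object as a, b)
`print(a)` → prints [248, 9, 2, 4, 944]
`print(c)` → prints [248, 9, 2, 4, 944]

Answer:
[248, 9, 2, 4, 944]
[248, 9, 2, 4, 944]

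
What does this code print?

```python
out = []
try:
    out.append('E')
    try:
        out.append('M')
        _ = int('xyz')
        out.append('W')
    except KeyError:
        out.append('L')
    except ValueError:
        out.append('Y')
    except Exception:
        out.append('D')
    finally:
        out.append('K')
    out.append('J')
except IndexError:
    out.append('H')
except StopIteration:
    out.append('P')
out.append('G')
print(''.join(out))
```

Execution trace: 'E' (try body) → 'M' (inner try body) → 'Y' (inner except ValueError) → 'K' (inner finally) → 'J' (try body, no exception) → 'G' (after the try/except). Output: EMYKJG

Answer: EMYKJG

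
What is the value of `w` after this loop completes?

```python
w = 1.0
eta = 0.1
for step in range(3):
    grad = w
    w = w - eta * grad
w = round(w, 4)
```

Gradient descent: w = 1.0 * (1 - 0.1)^3
`w` takes the values: 1.0 → 0.9 → 0.81 → 0.729

Answer: 0.729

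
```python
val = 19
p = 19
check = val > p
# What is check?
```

Trace:
`val = 19` → val = 19
`p = 19` → p = 19
`check = val > p` → check = False
So check = False

Answer: False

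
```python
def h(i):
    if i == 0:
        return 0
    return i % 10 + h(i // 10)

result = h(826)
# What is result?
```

Sum of digits of 826: 6 + 2 + 8 = 16

Answer: 16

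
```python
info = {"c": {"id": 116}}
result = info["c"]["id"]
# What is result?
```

Trace:
`info = {"c": {"id": 116}}` → info = {'c': {'id': 116}}
`result = info["c"]["id"]` → result = 116
So result = 116

Answer: 116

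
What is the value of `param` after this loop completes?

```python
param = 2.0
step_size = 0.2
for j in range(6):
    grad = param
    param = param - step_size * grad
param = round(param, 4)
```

Gradient descent: w = 2.0 * (1 - 0.2)^6
`param` takes the values: 2.0 → 1.6 → 1.28 → 1.024 → 0.8192 → 0.65536 → 0.524288 → 0.5243

Answer: 0.5243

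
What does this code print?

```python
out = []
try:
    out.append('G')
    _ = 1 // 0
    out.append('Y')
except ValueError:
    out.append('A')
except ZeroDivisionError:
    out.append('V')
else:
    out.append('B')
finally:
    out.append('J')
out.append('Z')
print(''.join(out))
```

Execution trace: 'G' (try body) → 'V' (except ZeroDivisionError) → 'J' (finally) → 'Z' (after the try/except). Output: GVJZ

Answer: GVJZ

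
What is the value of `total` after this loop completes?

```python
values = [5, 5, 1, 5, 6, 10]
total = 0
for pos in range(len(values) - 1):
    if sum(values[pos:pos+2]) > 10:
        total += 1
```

Count windows with sum > 10
`total` takes the values: 0 → 1 → 2

Answer: 2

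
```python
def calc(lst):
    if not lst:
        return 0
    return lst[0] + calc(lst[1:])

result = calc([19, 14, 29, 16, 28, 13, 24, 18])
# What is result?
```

19 + 14 + 29 + 16 + 28 + 13 + 24 + 18 + 0 = 161

Answer: 161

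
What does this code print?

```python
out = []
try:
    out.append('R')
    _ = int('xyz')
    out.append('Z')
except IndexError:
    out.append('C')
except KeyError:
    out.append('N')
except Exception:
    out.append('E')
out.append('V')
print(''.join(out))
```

Execution trace: 'R' (try body) → 'E' (except Exception) → 'V' (after the try/except). Output: REV

Answer: REV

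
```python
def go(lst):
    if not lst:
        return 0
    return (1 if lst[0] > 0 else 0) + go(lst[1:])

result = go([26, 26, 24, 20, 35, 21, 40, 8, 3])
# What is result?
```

Count of positive elements in [26, 26, 24, 20, 35, 21, 40, 8, 3] = 9

Answer: 9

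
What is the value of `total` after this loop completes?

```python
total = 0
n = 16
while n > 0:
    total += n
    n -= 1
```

Sum 16 down to 1
`total` takes the values: 0 → 16 → 31 → 45 → 58 → 70 → 81 → 91 → 100 → 108 → 115 → 121 → 126 → 130 → 133 → 135 → 136

Answer: 136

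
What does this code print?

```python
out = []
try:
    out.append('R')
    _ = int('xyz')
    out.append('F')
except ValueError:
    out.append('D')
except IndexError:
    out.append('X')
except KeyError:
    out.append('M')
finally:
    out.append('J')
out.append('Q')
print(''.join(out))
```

Execution trace: 'R' (try body) → 'D' (except ValueError) → 'J' (finally) → 'Q' (after the try/except). Output: RDJQ

Answer: RDJQ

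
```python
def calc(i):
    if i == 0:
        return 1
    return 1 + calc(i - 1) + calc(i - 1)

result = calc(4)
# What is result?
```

calc(i) = 1 + 2·calc(i-1), calc(0)=1. Closed form: (1+1)·2^4 - 1 = 31.

Answer: 31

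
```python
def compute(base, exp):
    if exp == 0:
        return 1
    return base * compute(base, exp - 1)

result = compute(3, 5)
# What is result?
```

compute(3, 5) = 3 * 3 * 3 * 3 * 3 = 243

Answer: 243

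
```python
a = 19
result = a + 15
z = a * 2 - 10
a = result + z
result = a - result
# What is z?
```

Trace:
`a = 19` → a = 19
`result = a + 15` → result = 34
`z = a * 2 - 10` → z = 28
`a = result + z` → a = 62
`result = a - result` → result = 28
So z = 28

Answer: 28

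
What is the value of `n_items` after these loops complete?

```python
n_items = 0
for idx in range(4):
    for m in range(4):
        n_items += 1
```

4 * 4 = 16
`n_items` takes the values: 0 → 1 → 2 → 3 → 4 → 5 → 6 → 7 → 8 → 9 → 10 → 11 → 12 → 13 → 14 → 15 → 16

Answer: 16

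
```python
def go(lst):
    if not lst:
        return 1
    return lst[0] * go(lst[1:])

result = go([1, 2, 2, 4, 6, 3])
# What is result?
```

Product over [1, 2, 2, 4, 6, 3] = 1 * 2 * 2 * 4 * 6 * 3 = 288

Answer: 288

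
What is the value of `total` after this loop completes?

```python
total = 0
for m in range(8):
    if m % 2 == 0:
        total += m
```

Sum of even numbers 0 to 7
`total` takes the values: 0 → 2 → 6 → 12

Answer: 12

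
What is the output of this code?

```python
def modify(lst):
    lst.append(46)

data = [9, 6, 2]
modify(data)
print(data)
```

Key concept: function modifies passed list.
Step by step:
`data = [9, 6, 2]` → data = [9, 6, 2]
`modify(data)` → data = [9, 6, 2, 46]
`print(data)` → prints [9, 6, 2, 46]

Answer: [9, 6, 2, 46]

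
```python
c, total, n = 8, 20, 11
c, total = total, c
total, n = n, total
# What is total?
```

Trace:
`c, total, n = 8, 20, 11` → c = 8; total = 20; n = 11
`c, total = total, c` → c = 20; total = 8
`total, n = n, total` → total = 11; n = 8
So total = 11

Answer: 11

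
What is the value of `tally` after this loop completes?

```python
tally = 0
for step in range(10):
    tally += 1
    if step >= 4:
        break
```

Loop breaks when step reaches 4, tally is 5
`tally` takes the values: 0 → 1 → 2 → 3 → 4 → 5

Answer: 5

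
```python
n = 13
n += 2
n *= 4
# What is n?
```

Trace:
`n = 13` → n = 13
`n += 2` → n = 15
`n *= 4` → n = 60
So n = 60

Answer: 60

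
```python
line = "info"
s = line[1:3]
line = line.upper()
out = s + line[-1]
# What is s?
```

Trace:
`line = "info"` → line = 'info'
`s = line[1:3]` → s = 'nf'
`line = line.upper()` → line = 'INFO'
`out = s + line[-1]` → out = 'nfO'
So s = 'nf'

Answer: 'nf'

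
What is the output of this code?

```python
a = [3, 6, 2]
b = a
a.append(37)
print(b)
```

Key concept: basic list aliasing.
Step by step:
`a = [3, 6, 2]` → a = [3, 6, 2]
`b = a` → b = [3, 6, 2] (same object as a)
`a.append(37)` → a = [3, 6, 2, 37] (same object as b); b = [3, 6, 2, 37] (same object as a)
`print(b)` → prints [3, 6, 2, 37]

Answer: [3, 6, 2, 37]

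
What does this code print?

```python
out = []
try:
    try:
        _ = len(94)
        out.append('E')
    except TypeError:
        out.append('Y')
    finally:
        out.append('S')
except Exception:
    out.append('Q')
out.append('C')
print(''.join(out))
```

Execution trace: 'Y' (inner except TypeError) → 'S' (inner finally) → 'C' (after the try/except). Output: YSC

Answer: YSC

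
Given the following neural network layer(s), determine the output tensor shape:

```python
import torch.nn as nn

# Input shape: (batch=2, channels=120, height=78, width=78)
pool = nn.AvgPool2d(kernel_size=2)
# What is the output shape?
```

Input: (2, 120, 78, 78) -> Output: (2, 120, 39, 39)

Answer: (2, 120, 39, 39)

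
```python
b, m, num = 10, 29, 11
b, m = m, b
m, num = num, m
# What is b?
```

Trace:
`b, m, num = 10, 29, 11` → b = 10; m = 29; num = 11
`b, m = m, b` → b = 29; m = 10
`m, num = num, m` → m = 11; num = 10
So b = 29

Answer: 29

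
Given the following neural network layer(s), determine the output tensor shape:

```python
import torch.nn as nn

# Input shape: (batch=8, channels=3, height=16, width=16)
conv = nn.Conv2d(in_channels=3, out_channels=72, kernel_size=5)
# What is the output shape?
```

Input: (8, 3, 16, 16) -> Output: (8, 72, 12, 12)

Answer: (8, 72, 12, 12)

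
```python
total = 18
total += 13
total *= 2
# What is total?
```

Trace:
`total = 18` → total = 18
`total += 13` → total = 31
`total *= 2` → total = 62
So total = 62

Answer: 62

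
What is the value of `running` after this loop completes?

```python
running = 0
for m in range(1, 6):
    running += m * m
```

Sum of squares 1² to 5² = 55
`running` takes the values: 0 → 1 → 5 → 14 → 30 → 55

Answer: 55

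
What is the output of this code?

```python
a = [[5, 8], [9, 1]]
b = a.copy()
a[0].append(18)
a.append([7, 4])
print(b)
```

Key concept: shallow copy with nested lists.
Step by step:
`a = [[5, 8], [9, 1]]` → a = [[5, 8], [9, 1]]
`b = a.copy()` → b = [[5, 8], [9, 1]]
`a[0].append(18)` → a = [[5, 8, 18], [9, 1]]; b = [[5, 8, 18], [9, 1]]
`a.append([7, 4])` → a = [[5, 8, 18], [9, 1], [7, 4]]
`print(b)` → prints [[5, 8, 18], [9, 1]]

Answer: [[5, 8, 18], [9, 1]]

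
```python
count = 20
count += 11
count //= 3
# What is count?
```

Trace:
`count = 20` → count = 20
`count += 11` → count = 31
`count //= 3` → count = 10
So count = 10

Answer: 10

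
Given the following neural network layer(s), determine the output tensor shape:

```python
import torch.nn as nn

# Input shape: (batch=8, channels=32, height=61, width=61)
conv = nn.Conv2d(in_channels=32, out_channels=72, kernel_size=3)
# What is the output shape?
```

Input: (8, 32, 61, 61) -> Output: (8, 72, 59, 59)

Answer: (8, 72, 59, 59)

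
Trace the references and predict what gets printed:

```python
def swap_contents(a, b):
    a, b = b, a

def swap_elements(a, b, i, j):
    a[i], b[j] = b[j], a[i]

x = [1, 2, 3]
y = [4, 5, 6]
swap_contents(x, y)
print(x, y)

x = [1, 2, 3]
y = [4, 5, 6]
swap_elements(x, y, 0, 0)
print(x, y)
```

Key concept: parameter rebinding vs mutation.
Step by step:
`x = [1, 2, 3]` → x = [1, 2, 3]
`y = [4, 5, 6]` → y = [4, 5, 6]
`swap_contents(x, y)` → no visible change to tracked variables
`print(x, y)` → prints [1, 2, 3] [4, 5, 6]
`x = [1, 2, 3]` → x = [1, 2, 3]
`y = [4, 5, 6]` → y = [4, 5, 6]
`swap_elements(x, y, 0, 0)` → x = [4, 2, 3]; y = [1, 5, 6]
`print(x, y)` → prints [4, 2, 3] [1, 5, 6]

Answer:
[1, 2, 3] [4, 5, 6]
[4, 2, 3] [1, 5, 6]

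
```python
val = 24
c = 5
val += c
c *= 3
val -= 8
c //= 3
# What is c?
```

Trace:
`val = 24` → val = 24
`c = 5` → c = 5
`val += c` → val = 29
`c *= 3` → c = 15
`val -= 8` → val = 21
`c //= 3` → c = 5
So c = 5

Answer: 5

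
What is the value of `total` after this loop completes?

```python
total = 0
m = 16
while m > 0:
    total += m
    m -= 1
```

Sum 16 down to 1
`total` takes the values: 0 → 16 → 31 → 45 → 58 → 70 → 81 → 91 → 100 → 108 → 115 → 121 → 126 → 130 → 133 → 135 → 136

Answer: 136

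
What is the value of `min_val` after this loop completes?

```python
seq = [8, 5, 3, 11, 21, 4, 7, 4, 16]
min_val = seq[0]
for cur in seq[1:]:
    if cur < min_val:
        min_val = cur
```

Minimum of [8, 5, 3, 11, 21, 4, 7, 4, 16]
`min_val` takes the values: 8 → 5 → 3

Answer: 3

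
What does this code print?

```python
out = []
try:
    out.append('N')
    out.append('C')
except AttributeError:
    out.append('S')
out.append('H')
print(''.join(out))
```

Execution trace: 'N' (try body) → 'C' (try body, no exception) → 'H' (after the try/except). Output: NCH

Answer: NCH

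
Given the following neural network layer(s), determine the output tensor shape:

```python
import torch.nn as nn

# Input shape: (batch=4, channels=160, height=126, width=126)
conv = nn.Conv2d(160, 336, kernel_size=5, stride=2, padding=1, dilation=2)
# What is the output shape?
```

Input: (4, 160, 126, 126) -> Output: (4, 336, 60, 60)

Answer: (4, 336, 60, 60)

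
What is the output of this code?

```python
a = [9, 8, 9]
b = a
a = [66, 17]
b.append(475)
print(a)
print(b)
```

Key concept: rebinding vs mutation: a is rebound to a new list, b still points at the original.
Step by step:
`a = [9, 8, 9]` → a = [9, 8, 9]
`b = a` → b = [9, 8, 9] (same object as a)
`a = [66, 17]` → a = [66, 17]
`b.append(475)` → b = [9, 8, 9, 475]
`print(a)` → prints [66, 17]
`print(b)` → prints [9, 8, 9, 475]

Answer:
[66, 17]
[9, 8, 9, 475]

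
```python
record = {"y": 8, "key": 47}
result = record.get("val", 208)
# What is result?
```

Trace:
`record = {"y": 8, "key": 47}` → record = {'y': 8, 'key': 47}
`result = record.get("val", 208)` → result = 208
So result = 208

Answer: 208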